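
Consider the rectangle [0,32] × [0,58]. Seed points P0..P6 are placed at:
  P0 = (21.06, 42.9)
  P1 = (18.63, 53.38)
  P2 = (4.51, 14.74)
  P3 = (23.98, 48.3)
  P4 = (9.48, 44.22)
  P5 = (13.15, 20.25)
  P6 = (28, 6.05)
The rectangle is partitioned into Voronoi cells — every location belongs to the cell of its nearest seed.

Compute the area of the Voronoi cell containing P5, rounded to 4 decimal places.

Area of P5's cell: 404.2315

1. box [0,32]×[0,58]: [(0, 0) (32, 0) (32, 58) (0, 58)]
2. ⊥bis P5·P0 via (17.105,31.575): [(0, 37.5485) (0, 0) (32, 0) (32, 26.3733)]  |A|=1022.7487
3. ⊥bis P5·P1 via (15.89,36.815): [(0, 37.5485) (0, 0) (32, 0) (32, 26.3733)]  |A|=1022.7487
4. ⊥bis P5·P2 via (8.83,17.495): [(0, 37.5485) (0, 31.341) (19.9871, 0) (32, 0) (32, 26.3733)]  |A|=709.5411
5. ⊥bis P5·P3 via (18.565,34.275): [(0, 37.5485) (0, 31.341) (19.9871, 0) (32, 0) (32, 26.3733)]  |A|=709.5411
6. ⊥bis P5·P4 via (11.315,32.235): [(14.0264, 32.6501) (0.4871, 30.5772) (19.9871, 0) (32, 0) (32, 26.3733)]  |A|=660.3307
7. ⊥bis P5·P6 via (20.575,13.15): [(14.0264, 32.6501) (0.4871, 30.5772) (15.1914, 7.52) (32, 25.098) (32, 26.3733)]  |A|=404.2315
8. canonical 5-gon: [(14.0264, 32.6501) (0.4871, 30.5772) (15.1914, 7.52) (32, 25.098) (32, 26.3733)]
9. shoelace: 404.2315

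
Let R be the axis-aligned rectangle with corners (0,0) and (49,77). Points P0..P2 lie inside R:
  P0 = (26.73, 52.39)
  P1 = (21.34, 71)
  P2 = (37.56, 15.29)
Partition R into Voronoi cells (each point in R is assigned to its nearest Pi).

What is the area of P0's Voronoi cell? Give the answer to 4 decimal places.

Area of P0's cell: 1480.8466

1. box [0,49]×[0,77]: [(0, 0) (49, 0) (49, 77) (0, 77)]
2. ⊥bis P0·P1 via (24.035,61.695): [(0, 54.7338) (0, 0) (49, 0) (49, 68.9256)]  |A|=3029.6542
3. ⊥bis P0·P2 via (32.145,33.84): [(0, 54.7338) (0, 24.4564) (49, 38.7602) (49, 68.9256)]  |A|=1480.8466
4. canonical 4-gon: [(0, 54.7338) (0, 24.4564) (49, 38.7602) (49, 68.9256)]
5. shoelace: 1480.8466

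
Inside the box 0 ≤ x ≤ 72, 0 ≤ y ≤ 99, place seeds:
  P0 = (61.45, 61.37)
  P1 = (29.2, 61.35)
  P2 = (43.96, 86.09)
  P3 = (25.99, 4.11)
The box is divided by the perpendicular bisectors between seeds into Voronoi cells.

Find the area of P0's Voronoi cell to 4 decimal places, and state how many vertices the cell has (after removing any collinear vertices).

Area of P0's cell: 1452.4289 (4 vertices)

1. box [0,72]×[0,99]: [(0, 0) (72, 0) (72, 99) (0, 99)]
2. ⊥bis P0·P1 via (45.325,61.36): [(45.3631, 0) (72, 0) (72, 99) (45.3017, 99)]  |A|=2640.0969
3. ⊥bis P0·P2 via (52.705,73.73): [(45.3206, 68.5053) (45.3631, 0) (72, 0) (72, 87.3817)]  |A|=2078.0333
4. ⊥bis P0·P3 via (43.72,32.74): [(45.3206, 68.5053) (45.3434, 31.7347) (72, 15.2267) (72, 87.3817)]  |A|=1452.4289
5. canonical 4-gon: [(45.3206, 68.5053) (45.3434, 31.7347) (72, 15.2267) (72, 87.3817)]
6. shoelace: 1452.4289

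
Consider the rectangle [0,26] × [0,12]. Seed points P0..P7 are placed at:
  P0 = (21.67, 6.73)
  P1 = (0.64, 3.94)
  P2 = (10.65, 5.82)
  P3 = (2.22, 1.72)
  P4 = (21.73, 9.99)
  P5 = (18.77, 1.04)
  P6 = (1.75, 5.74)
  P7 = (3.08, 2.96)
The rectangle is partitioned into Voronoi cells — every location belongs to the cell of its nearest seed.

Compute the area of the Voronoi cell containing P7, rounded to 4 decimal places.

1. box [0,26]×[0,12]: [(0, 0) (26, 0) (26, 12) (0, 12)]
2. ⊥bis P7·P0 via (12.375,4.845): [(0, 0) (13.3576, 0) (10.924, 12) (0, 12)]  |A|=145.6892
3. ⊥bis P7·P1 via (1.86,3.45): [(0.4743, 0) (13.3576, 0) (10.924, 12) (5.294, 12)]  |A|=111.0791
4. ⊥bis P7·P2 via (6.865,4.39): [(4.622, 10.3269) (0.4743, 0) (8.5236, 0)]  |A|=41.5616
5. ⊥bis P7·P3 via (2.65,2.34): [(4.622, 10.3269) (1.6834, 3.0104) (6.024, 0) (8.5236, 0)]  |A|=33.2084
6. ⊥bis P7·P4 via (12.405,6.475): [(4.622, 10.3269) (1.6834, 3.0104) (6.024, 0) (8.5236, 0)]  |A|=33.2084
7. ⊥bis P7·P5 via (10.925,2): [(4.622, 10.3269) (1.6834, 3.0104) (6.024, 0) (8.5236, 0)]  |A|=33.2084
8. ⊥bis P7·P6 via (2.415,4.35): [(6.1966, 6.1592) (2.1754, 4.2354) (1.6834, 3.0104) (6.024, 0) (8.5236, 0)]  |A|=23.3144
9. canonical 5-gon: [(6.1966, 6.1592) (2.1754, 4.2354) (1.6834, 3.0104) (6.024, 0) (8.5236, 0)]
10. shoelace: 23.3144

Area of P7's cell: 23.3144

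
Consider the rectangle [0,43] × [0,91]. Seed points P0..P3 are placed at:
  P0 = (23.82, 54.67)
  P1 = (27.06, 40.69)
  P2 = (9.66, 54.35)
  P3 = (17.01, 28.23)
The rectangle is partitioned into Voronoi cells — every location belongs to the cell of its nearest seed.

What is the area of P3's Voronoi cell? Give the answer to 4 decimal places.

1. box [0,43]×[0,91]: [(0, 0) (43, 0) (43, 91) (0, 91)]
2. ⊥bis P3·P0 via (20.415,41.45): [(0, 46.7082) (0, 0) (43, 0) (43, 35.6329)]  |A|=1770.3333
3. ⊥bis P3·P1 via (22.035,34.46): [(10.0632, 44.1163) (0, 46.7082) (0, 0) (43, 0) (43, 17.55)]  |A|=1472.5368
4. ⊥bis P3·P2 via (13.335,41.29): [(13.5071, 41.3384) (0, 37.5376) (0, 0) (43, 0) (43, 17.55)]  |A|=1401.0892
5. canonical 5-gon: [(13.5071, 41.3384) (0, 37.5376) (0, 0) (43, 0) (43, 17.55)]
6. shoelace: 1401.0892

Area of P3's cell: 1401.0892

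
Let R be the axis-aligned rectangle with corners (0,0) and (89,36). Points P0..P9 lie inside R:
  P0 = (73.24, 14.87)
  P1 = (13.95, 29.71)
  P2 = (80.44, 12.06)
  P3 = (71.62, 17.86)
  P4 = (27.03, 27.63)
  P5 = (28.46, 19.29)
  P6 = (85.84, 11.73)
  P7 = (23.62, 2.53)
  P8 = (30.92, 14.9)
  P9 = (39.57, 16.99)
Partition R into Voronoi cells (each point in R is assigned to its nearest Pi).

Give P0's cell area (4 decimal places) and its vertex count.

Area of P0's cell: 247.4348 (4 vertices)

1. box [0,89]×[0,36]: [(0, 0) (89, 0) (89, 36) (0, 36)]
2. ⊥bis P0·P1 via (43.595,22.29): [(38.0159, 0) (89, 0) (89, 36) (47.0265, 36)]  |A|=1673.2356
3. ⊥bis P0·P2 via (76.84,13.465): [(38.0159, 0) (71.5849, 0) (85.6349, 36) (47.0265, 36)]  |A|=1299.1923
4. ⊥bis P0·P3 via (72.43,16.365): [(42.2255, 0) (71.5849, 0) (79.4579, 20.1728)]  |A|=296.1304
5. ⊥bis P0·P4 via (50.135,21.25): [(44.6264, 1.3009) (44.2672, 0) (71.5849, 0) (79.4579, 20.1728)]  |A|=294.8024
6. ⊥bis P0·P5 via (50.85,17.08): [(49.5562, 3.9718) (49.1641, 0) (71.5849, 0) (79.4579, 20.1728)]  |A|=282.3509
7. ⊥bis P0·P6 via (79.54,13.3): [(49.5562, 3.9718) (49.1641, 0) (71.5849, 0) (79.4579, 20.1728)]  |A|=282.3509
8. ⊥bis P0·P7 via (48.43,8.7): [(49.6, 3.9955) (50.5936, 0) (71.5849, 0) (79.4579, 20.1728)]  |A|=279.4128
9. ⊥bis P0·P8 via (52.08,14.885): [(52.0732, 5.3356) (52.0694, 0) (71.5849, 0) (79.4579, 20.1728)]  |A|=269.8687
10. ⊥bis P0·P9 via (56.405,15.93): [(55.8674, 7.3913) (55.402, 0) (71.5849, 0) (79.4579, 20.1728)]  |A|=247.4348
11. canonical 4-gon: [(55.8674, 7.3913) (55.402, 0) (71.5849, 0) (79.4579, 20.1728)]
12. shoelace: 247.4348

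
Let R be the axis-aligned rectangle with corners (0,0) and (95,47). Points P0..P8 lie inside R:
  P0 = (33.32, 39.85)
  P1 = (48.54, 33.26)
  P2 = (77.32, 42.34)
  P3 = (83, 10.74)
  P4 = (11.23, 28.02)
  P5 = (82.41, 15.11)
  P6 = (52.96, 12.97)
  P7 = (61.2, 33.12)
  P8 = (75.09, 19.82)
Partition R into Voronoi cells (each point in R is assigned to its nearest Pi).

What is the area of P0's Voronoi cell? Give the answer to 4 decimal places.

1. box [0,95]×[0,47]: [(0, 0) (95, 0) (95, 47) (0, 47)]
2. ⊥bis P0·P1 via (40.93,36.555): [(0, 0) (25.1023, 0) (45.4525, 47) (0, 47)]  |A|=1658.0382
3. ⊥bis P0·P2 via (55.32,41.095): [(0, 0) (25.1023, 0) (45.4525, 47) (0, 47)]  |A|=1658.0382
4. ⊥bis P0·P3 via (58.16,25.295): [(0, 0) (25.1023, 0) (45.4525, 47) (0, 47)]  |A|=1658.0382
5. ⊥bis P0·P4 via (22.275,33.935): [(31.9629, 15.8449) (45.4525, 47) (15.2782, 47)]  |A|=470.0411
6. ⊥bis P0·P5 via (57.865,27.48): [(31.9629, 15.8449) (45.4525, 47) (15.2782, 47)]  |A|=470.0411
7. ⊥bis P0·P6 via (43.14,26.41): [(31.0397, 17.5688) (33.482, 19.3533) (45.4525, 47) (15.2782, 47)]  |A|=467.1122
8. ⊥bis P0·P7 via (47.26,36.485): [(31.0397, 17.5688) (33.482, 19.3533) (45.4525, 47) (15.2782, 47)]  |A|=467.1122
9. ⊥bis P0·P8 via (54.205,29.835): [(31.0397, 17.5688) (33.482, 19.3533) (45.4525, 47) (15.2782, 47)]  |A|=467.1122
10. canonical 4-gon: [(31.0397, 17.5688) (33.482, 19.3533) (45.4525, 47) (15.2782, 47)]
11. shoelace: 467.1122

Area of P0's cell: 467.1122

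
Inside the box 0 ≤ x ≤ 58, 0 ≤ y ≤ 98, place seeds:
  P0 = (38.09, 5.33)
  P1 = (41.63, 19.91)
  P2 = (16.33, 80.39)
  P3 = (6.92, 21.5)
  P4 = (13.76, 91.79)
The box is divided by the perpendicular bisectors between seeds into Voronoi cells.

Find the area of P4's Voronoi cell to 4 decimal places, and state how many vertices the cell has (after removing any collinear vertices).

Area of P4's cell: 508.3123 (4 vertices)

1. box [0,58]×[0,98]: [(0, 0) (58, 0) (58, 98) (0, 98)]
2. ⊥bis P4·P0 via (25.925,48.56): [(0, 41.2647) (58, 57.586) (58, 98) (0, 98)]  |A|=2817.332
3. ⊥bis P4·P1 via (27.695,55.85): [(0, 45.1118) (58, 67.6001) (58, 98) (0, 98)]  |A|=2415.3528
4. ⊥bis P4·P2 via (15.045,86.09): [(0, 82.6983) (58, 95.7737) (58, 98) (0, 98)]  |A|=508.3123
5. ⊥bis P4·P3 via (10.34,56.645): [(0, 82.6983) (58, 95.7737) (58, 98) (0, 98)]  |A|=508.3123
6. canonical 4-gon: [(0, 82.6983) (58, 95.7737) (58, 98) (0, 98)]
7. shoelace: 508.3123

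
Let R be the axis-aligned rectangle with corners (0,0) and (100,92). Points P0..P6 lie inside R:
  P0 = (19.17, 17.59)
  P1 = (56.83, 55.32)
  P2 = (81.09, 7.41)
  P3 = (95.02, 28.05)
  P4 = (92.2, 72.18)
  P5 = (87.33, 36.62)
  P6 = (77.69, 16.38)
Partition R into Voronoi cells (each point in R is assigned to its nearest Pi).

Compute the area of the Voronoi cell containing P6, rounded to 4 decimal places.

Area of P6's cell: 872.1422

1. box [0,100]×[0,92]: [(0, 0) (100, 0) (100, 92) (0, 92)]
2. ⊥bis P6·P0 via (48.43,16.985): [(48.0788, 0) (100, 0) (100, 92) (49.9811, 92)]  |A|=4689.2461
3. ⊥bis P6·P1 via (67.26,35.85): [(48.6135, 25.8612) (48.0788, 0) (100, 0) (100, 53.3887)]  |A|=2043.0992
4. ⊥bis P6·P2 via (79.39,11.895): [(48.6135, 25.8612) (48.0794, 0.027) (100, 19.707) (100, 53.3887)]  |A|=1530.7979
5. ⊥bis P6·P3 via (86.355,22.215): [(74.5452, 39.7526) (48.6135, 25.8612) (48.0794, 0.027) (90.4751, 16.0967)]  |A|=960.7007
6. ⊥bis P6·P4 via (84.945,44.28): [(74.5452, 39.7526) (48.6135, 25.8612) (48.0794, 0.027) (90.4751, 16.0967)]  |A|=960.7007
7. ⊥bis P6·P5 via (82.51,26.5): [(83.9225, 25.8272) (65.198, 34.7454) (48.6135, 25.8612) (48.0794, 0.027) (90.4751, 16.0967)]  |A|=872.1422
8. canonical 5-gon: [(83.9225, 25.8272) (65.198, 34.7454) (48.6135, 25.8612) (48.0794, 0.027) (90.4751, 16.0967)]
9. shoelace: 872.1422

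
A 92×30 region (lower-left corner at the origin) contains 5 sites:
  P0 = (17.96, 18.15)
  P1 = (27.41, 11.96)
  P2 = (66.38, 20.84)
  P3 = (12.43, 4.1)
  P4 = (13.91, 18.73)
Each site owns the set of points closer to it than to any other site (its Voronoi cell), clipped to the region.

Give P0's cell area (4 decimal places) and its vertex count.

1. box [0,92]×[0,30]: [(0, 0) (92, 0) (92, 30) (0, 30)]
2. ⊥bis P0·P1 via (22.685,15.055): [(0, 0) (12.8236, 0) (32.4744, 30) (0, 30)]  |A|=679.4692
3. ⊥bis P0·P2 via (42.17,19.495): [(0, 0) (12.8236, 0) (32.4744, 30) (0, 30)]  |A|=679.4692
4. ⊥bis P0·P3 via (15.195,11.125): [(0, 17.1057) (19.1032, 9.5868) (32.4744, 30) (0, 30)]  |A|=454.6147
5. ⊥bis P0·P4 via (15.935,18.44): [(14.9038, 11.2396) (19.1032, 9.5868) (32.4744, 30) (17.5905, 30)]  |A|=193.5248
6. canonical 4-gon: [(14.9038, 11.2396) (19.1032, 9.5868) (32.4744, 30) (17.5905, 30)]
7. shoelace: 193.5248

Area of P0's cell: 193.5248 (4 vertices)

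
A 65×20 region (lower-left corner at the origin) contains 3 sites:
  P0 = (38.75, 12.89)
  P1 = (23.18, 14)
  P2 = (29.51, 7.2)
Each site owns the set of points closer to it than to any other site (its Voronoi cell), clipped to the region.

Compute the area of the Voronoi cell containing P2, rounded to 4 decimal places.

Area of P2's cell: 190.2358

1. box [0,65]×[0,20]: [(0, 0) (65, 0) (65, 20) (0, 20)]
2. ⊥bis P2·P0 via (34.13,10.045): [(0, 0) (40.3157, 0) (27.9997, 20) (0, 20)]  |A|=683.1542
3. ⊥bis P2·P1 via (26.345,10.6): [(14.958, 0) (40.3157, 0) (31.0762, 15.0041)]  |A|=190.2358
4. canonical 3-gon: [(14.958, 0) (40.3157, 0) (31.0762, 15.0041)]
5. shoelace: 190.2358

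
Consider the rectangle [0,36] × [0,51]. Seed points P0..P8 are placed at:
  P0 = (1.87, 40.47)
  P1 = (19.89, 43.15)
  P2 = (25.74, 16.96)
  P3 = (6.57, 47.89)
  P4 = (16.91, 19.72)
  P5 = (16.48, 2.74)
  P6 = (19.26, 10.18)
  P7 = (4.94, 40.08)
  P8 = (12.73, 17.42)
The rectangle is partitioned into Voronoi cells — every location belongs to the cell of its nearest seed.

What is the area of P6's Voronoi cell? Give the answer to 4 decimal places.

Area of P6's cell: 141.0416

1. box [0,36]×[0,51]: [(0, 0) (36, 0) (36, 51) (0, 51)]
2. ⊥bis P6·P0 via (10.565,25.325): [(0, 19.2595) (0, 0) (36, 0) (36, 39.9277)]  |A|=1065.3681
3. ⊥bis P6·P1 via (19.575,26.665): [(13.1141, 26.7885) (0, 19.2595) (0, 0) (36, 0) (36, 26.3511)]  |A|=910.0124
4. ⊥bis P6·P2 via (22.5,13.57): [(10.3375, 25.1944) (0, 19.2595) (0, 0) (36, 0) (36, 0.6673)]  |A|=561.6085
5. ⊥bis P6·P3 via (12.915,29.035): [(10.3375, 25.1944) (0, 19.2595) (0, 0) (36, 0) (36, 0.6673)]  |A|=561.6085
6. ⊥bis P6·P4 via (18.085,14.95): [(20.4473, 15.5319) (0, 10.4951) (0, 0) (36, 0) (36, 0.6673)]  |A|=392.0618
7. ⊥bis P6·P5 via (17.87,6.46): [(20.4473, 15.5319) (4.2616, 11.5449) (35.1586, 0) (36, 0) (36, 0.6673)]  |A|=166.7481
8. ⊥bis P6·P7 via (12.1,25.13): [(20.4473, 15.5319) (4.2616, 11.5449) (35.1586, 0) (36, 0) (36, 0.6673)]  |A|=166.7481
9. ⊥bis P6·P8 via (15.995,13.8): [(20.4473, 15.5319) (16.9638, 14.6738) (10.79, 9.1055) (35.1586, 0) (36, 0) (36, 0.6673)]  |A|=141.0416
10. canonical 6-gon: [(20.4473, 15.5319) (16.9638, 14.6738) (10.79, 9.1055) (35.1586, 0) (36, 0) (36, 0.6673)]
11. shoelace: 141.0416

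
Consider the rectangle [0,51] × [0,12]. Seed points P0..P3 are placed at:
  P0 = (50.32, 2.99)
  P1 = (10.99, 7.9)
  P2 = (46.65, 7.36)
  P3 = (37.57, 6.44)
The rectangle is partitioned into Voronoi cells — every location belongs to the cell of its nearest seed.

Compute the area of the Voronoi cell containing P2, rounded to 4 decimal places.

1. box [0,51]×[0,12]: [(0, 0) (51, 0) (51, 12) (0, 12)]
2. ⊥bis P2·P0 via (48.485,5.175): [(0, 0) (42.3229, 0) (51, 7.2871) (51, 12) (0, 12)]  |A|=580.3845
3. ⊥bis P2·P1 via (28.82,7.63): [(28.7045, 0) (42.3229, 0) (51, 7.2871) (51, 12) (28.8862, 12)]  |A|=234.8407
4. ⊥bis P2·P3 via (42.11,6.9): [(42.771, 0.3763) (51, 7.2871) (51, 12) (41.5933, 12)]  |A|=74.0617
5. canonical 4-gon: [(42.771, 0.3763) (51, 7.2871) (51, 12) (41.5933, 12)]
6. shoelace: 74.0617

Area of P2's cell: 74.0617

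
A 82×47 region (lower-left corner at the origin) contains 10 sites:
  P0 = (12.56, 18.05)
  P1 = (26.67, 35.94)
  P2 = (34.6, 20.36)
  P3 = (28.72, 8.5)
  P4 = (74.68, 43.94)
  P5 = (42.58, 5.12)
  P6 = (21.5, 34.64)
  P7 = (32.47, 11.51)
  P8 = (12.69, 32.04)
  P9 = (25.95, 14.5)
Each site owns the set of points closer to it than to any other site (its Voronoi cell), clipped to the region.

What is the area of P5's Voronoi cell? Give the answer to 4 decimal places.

1. box [0,82]×[0,47]: [(0, 0) (82, 0) (82, 47) (0, 47)]
2. ⊥bis P5·P0 via (27.57,11.585): [(22.5802, 0) (82, 0) (82, 47) (42.8237, 47)]  |A|=2317.0086
3. ⊥bis P5·P1 via (34.625,20.53): [(30.5071, 18.4043) (22.5802, 0) (82, 0) (82, 44.9861)]  |A|=1705.0197
4. ⊥bis P5·P2 via (38.59,12.74): [(25.0032, 5.6257) (22.5802, 0) (82, 0) (82, 35.4704)]  |A|=1177.9881
5. ⊥bis P5·P3 via (35.65,6.81): [(36.8774, 11.8433) (33.9893, 0) (82, 0) (82, 35.4704)]  |A|=1084.5603
6. ⊥bis P5·P4 via (58.63,24.53): [(59.5901, 23.7361) (36.8774, 11.8433) (33.9893, 0) (82, 0) (82, 5.2055)]  |A|=745.4431
7. ⊥bis P5·P6 via (32.04,19.88): [(59.5901, 23.7361) (36.8774, 11.8433) (33.9893, 0) (82, 0) (82, 5.2055)]  |A|=745.4431
8. ⊥bis P5·P7 via (37.525,8.315): [(59.5901, 23.7361) (41.1785, 14.0954) (35.0697, 4.4303) (33.9893, 0) (82, 0) (82, 5.2055)]  |A|=731.537
9. ⊥bis P5·P8 via (27.635,18.58): [(59.5901, 23.7361) (41.1785, 14.0954) (35.0697, 4.4303) (33.9893, 0) (82, 0) (82, 5.2055)]  |A|=731.537
10. ⊥bis P5·P9 via (34.265,9.81): [(59.5901, 23.7361) (41.1785, 14.0954) (35.0697, 4.4303) (33.9893, 0) (82, 0) (82, 5.2055)]  |A|=731.537
11. canonical 6-gon: [(59.5901, 23.7361) (41.1785, 14.0954) (35.0697, 4.4303) (33.9893, 0) (82, 0) (82, 5.2055)]
12. shoelace: 731.537

Area of P5's cell: 731.5370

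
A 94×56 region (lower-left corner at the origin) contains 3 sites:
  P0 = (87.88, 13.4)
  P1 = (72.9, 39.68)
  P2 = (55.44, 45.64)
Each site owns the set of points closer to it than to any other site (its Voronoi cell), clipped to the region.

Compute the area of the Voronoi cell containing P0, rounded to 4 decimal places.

1. box [0,94]×[0,56]: [(0, 0) (94, 0) (94, 56) (0, 56)]
2. ⊥bis P0·P1 via (80.39,26.54): [(33.8298, 0) (94, 0) (94, 34.2979)]  |A|=1031.8553
3. ⊥bis P0·P2 via (71.66,29.52): [(53.4196, 11.1665) (42.322, 0) (94, 0) (94, 34.2979)]  |A|=984.4415
4. canonical 4-gon: [(53.4196, 11.1665) (42.322, 0) (94, 0) (94, 34.2979)]
5. shoelace: 984.4415

Area of P0's cell: 984.4415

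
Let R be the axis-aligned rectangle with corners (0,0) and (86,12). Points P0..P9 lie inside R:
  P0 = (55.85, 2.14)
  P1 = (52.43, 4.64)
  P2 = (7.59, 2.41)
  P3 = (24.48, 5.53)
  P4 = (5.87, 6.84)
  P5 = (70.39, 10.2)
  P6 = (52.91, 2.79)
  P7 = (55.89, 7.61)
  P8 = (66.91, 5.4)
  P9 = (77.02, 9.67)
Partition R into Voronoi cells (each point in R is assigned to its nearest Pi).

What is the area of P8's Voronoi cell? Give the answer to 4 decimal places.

1. box [0,86]×[0,12]: [(0, 0) (86, 0) (86, 12) (0, 12)]
2. ⊥bis P8·P0 via (61.38,3.77): [(62.4912, 0) (86, 0) (86, 12) (58.9542, 12)]  |A|=303.3277
3. ⊥bis P8·P1 via (59.67,5.02): [(59.3794, 10.5574) (62.4912, 0) (86, 0) (86, 12) (59.3036, 12)]  |A|=303.0756
4. ⊥bis P8·P2 via (37.25,3.905): [(59.3794, 10.5574) (62.4912, 0) (86, 0) (86, 12) (59.3036, 12)]  |A|=303.0756
5. ⊥bis P8·P3 via (45.695,5.465): [(59.3794, 10.5574) (62.4912, 0) (86, 0) (86, 12) (59.3036, 12)]  |A|=303.0756
6. ⊥bis P8·P4 via (36.39,6.12): [(59.3794, 10.5574) (62.4912, 0) (86, 0) (86, 12) (59.3036, 12)]  |A|=303.0756
7. ⊥bis P8·P5 via (68.65,7.8): [(59.3794, 10.5574) (62.4912, 0) (79.4086, 0) (62.8569, 12) (59.3036, 12)]  |A|=124.6687
8. ⊥bis P8·P6 via (59.91,4.095): [(59.3794, 10.5574) (62.4912, 0) (79.4086, 0) (62.8569, 12) (59.3036, 12)]  |A|=124.6687
9. ⊥bis P8·P7 via (61.4,6.505): [(61.0655, 4.837) (62.4912, 0) (79.4086, 0) (62.8569, 12) (62.502, 12)]  |A|=112.2142
10. ⊥bis P8·P9 via (71.965,7.535): [(61.0655, 4.837) (62.4912, 0) (75.1474, 0) (73.2668, 4.4528) (62.8569, 12) (62.502, 12)]  |A|=102.727
11. canonical 6-gon: [(61.0655, 4.837) (62.4912, 0) (75.1474, 0) (73.2668, 4.4528) (62.8569, 12) (62.502, 12)]
12. shoelace: 102.727

Area of P8's cell: 102.7270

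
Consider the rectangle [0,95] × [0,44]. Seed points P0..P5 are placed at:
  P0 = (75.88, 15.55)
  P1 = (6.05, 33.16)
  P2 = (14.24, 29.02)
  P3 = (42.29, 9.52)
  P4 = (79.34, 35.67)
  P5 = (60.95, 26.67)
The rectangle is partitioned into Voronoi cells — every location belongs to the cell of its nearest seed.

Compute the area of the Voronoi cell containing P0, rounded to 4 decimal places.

Area of P0's cell: 775.4458

1. box [0,95]×[0,44]: [(0, 0) (95, 0) (95, 44) (0, 44)]
2. ⊥bis P0·P1 via (40.965,24.355): [(34.8231, 0) (95, 0) (95, 44) (45.9192, 44)]  |A|=2403.6713
3. ⊥bis P0·P2 via (45.06,22.285): [(40.1901, 0) (95, 0) (95, 44) (49.8053, 44)]  |A|=2200.1003
4. ⊥bis P0·P3 via (59.085,12.535): [(61.3353, 0) (95, 0) (95, 44) (53.4365, 44)]  |A|=1655.0219
5. ⊥bis P0·P4 via (77.61,25.61): [(56.0729, 29.3137) (61.3353, 0) (95, 0) (95, 22.6195)]  |A|=933.6739
6. ⊥bis P0·P5 via (68.415,21.11): [(72.4301, 26.5008) (59.6566, 9.3508) (61.3353, 0) (95, 0) (95, 22.6195)]  |A|=775.4458
7. canonical 5-gon: [(72.4301, 26.5008) (59.6566, 9.3508) (61.3353, 0) (95, 0) (95, 22.6195)]
8. shoelace: 775.4458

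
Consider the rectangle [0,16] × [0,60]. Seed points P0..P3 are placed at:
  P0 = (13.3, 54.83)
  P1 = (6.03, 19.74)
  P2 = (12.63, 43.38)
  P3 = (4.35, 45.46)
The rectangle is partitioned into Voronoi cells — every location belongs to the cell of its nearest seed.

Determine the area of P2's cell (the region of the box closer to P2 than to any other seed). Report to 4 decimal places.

Area of P2's cell: 153.8715

1. box [0,16]×[0,60]: [(0, 0) (16, 0) (16, 60) (0, 60)]
2. ⊥bis P2·P0 via (12.965,49.105): [(0, 49.8637) (0, 0) (16, 0) (16, 48.9274)]  |A|=790.3285
3. ⊥bis P2·P1 via (9.33,31.56): [(0, 49.8637) (0, 34.1648) (16, 29.6978) (16, 48.9274)]  |A|=279.4273
4. ⊥bis P2·P3 via (8.49,44.42): [(9.7147, 49.2952) (5.5262, 32.622) (16, 29.6978) (16, 48.9274)]  |A|=153.8715
5. canonical 4-gon: [(9.7147, 49.2952) (5.5262, 32.622) (16, 29.6978) (16, 48.9274)]
6. shoelace: 153.8715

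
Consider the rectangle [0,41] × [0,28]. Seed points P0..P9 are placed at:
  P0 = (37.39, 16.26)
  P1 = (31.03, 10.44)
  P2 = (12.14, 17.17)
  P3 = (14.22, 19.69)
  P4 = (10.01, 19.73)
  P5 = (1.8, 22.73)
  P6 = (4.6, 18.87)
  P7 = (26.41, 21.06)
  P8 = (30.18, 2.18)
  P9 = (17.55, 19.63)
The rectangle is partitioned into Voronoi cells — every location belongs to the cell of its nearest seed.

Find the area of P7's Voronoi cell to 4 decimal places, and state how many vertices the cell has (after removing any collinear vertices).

Area of P7's cell: 148.0971 (4 vertices)

1. box [0,41]×[0,28]: [(0, 0) (41, 0) (41, 28) (0, 28)]
2. ⊥bis P7·P0 via (31.9,18.66): [(0, 0) (23.7426, 0) (35.9831, 28) (0, 28)]  |A|=836.1596
3. ⊥bis P7·P1 via (28.72,15.75): [(0, 3.256) (31.0759, 16.7749) (35.9831, 28) (0, 28)]  |A|=586.4283
4. ⊥bis P7·P2 via (19.275,19.115): [(21.0964, 12.4335) (31.0759, 16.7749) (35.9831, 28) (16.853, 28)]  |A|=194.2531
5. ⊥bis P7·P3 via (20.315,20.375): [(21.2023, 12.4796) (31.0759, 16.7749) (35.9831, 28) (19.458, 28)]  |A|=173.1145
6. ⊥bis P7·P4 via (18.21,20.395): [(21.2023, 12.4796) (31.0759, 16.7749) (35.9831, 28) (19.458, 28)]  |A|=173.1145
7. ⊥bis P7·P5 via (14.105,21.895): [(21.2023, 12.4796) (31.0759, 16.7749) (35.9831, 28) (19.458, 28)]  |A|=173.1145
8. ⊥bis P7·P6 via (15.505,19.965): [(21.2023, 12.4796) (31.0759, 16.7749) (35.9831, 28) (19.458, 28)]  |A|=173.1145
9. ⊥bis P7·P8 via (28.295,11.62): [(21.2023, 12.4796) (31.0759, 16.7749) (35.9831, 28) (19.458, 28)]  |A|=173.1145
10. ⊥bis P7·P9 via (21.98,20.345): [(23.1152, 13.3117) (31.0759, 16.7749) (35.9831, 28) (20.7445, 28)]  |A|=148.0971
11. canonical 4-gon: [(23.1152, 13.3117) (31.0759, 16.7749) (35.9831, 28) (20.7445, 28)]
12. shoelace: 148.0971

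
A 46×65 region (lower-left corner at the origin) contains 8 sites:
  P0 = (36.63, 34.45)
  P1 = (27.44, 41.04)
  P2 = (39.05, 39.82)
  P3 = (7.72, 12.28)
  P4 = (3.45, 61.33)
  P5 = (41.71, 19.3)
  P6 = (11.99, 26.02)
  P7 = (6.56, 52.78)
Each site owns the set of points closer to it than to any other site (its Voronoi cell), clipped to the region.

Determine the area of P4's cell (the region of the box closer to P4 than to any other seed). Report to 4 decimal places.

1. box [0,46]×[0,65]: [(0, 0) (46, 0) (46, 65) (0, 65)]
2. ⊥bis P4·P0 via (20.04,47.89): [(0, 23.1531) (33.9013, 65) (0, 65)]  |A|=709.331
3. ⊥bis P4·P1 via (15.445,51.185): [(0, 32.9235) (27.1293, 65) (0, 65)]  |A|=435.1063
4. ⊥bis P4·P2 via (21.25,50.575): [(0, 32.9235) (27.1293, 65) (0, 65)]  |A|=435.1063
5. ⊥bis P4·P3 via (5.585,36.805): [(0, 36.3188) (3.0999, 36.5887) (27.1293, 65) (0, 65)]  |A|=429.8438
6. ⊥bis P4·P5 via (22.58,40.315): [(0, 36.3188) (3.0999, 36.5887) (27.1293, 65) (0, 65)]  |A|=429.8438
7. ⊥bis P4·P6 via (7.72,43.675): [(0, 41.8079) (9.4464, 44.0925) (27.1293, 65) (0, 65)]  |A|=393.1437
8. ⊥bis P4·P7 via (5.005,57.055): [(0, 55.2345) (26.8474, 65) (0, 65)]  |A|=131.0894
9. canonical 3-gon: [(0, 55.2345) (26.8474, 65) (0, 65)]
10. shoelace: 131.0894

Area of P4's cell: 131.0894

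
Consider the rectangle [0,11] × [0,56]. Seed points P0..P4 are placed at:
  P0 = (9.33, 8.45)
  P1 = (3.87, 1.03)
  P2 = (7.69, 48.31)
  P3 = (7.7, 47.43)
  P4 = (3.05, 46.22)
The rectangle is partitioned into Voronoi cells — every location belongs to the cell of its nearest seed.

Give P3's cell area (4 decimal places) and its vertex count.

1. box [0,11]×[0,56]: [(0, 0) (11, 0) (11, 56) (0, 56)]
2. ⊥bis P3·P0 via (8.515,27.94): [(0, 27.5839) (11, 28.0439) (11, 56) (0, 56)]  |A|=310.0468
3. ⊥bis P3·P1 via (5.785,24.23): [(0, 27.5839) (11, 28.0439) (11, 56) (0, 56)]  |A|=310.0468
4. ⊥bis P3·P2 via (7.695,47.87): [(0, 47.7826) (0, 27.5839) (11, 28.0439) (11, 47.9076)]  |A|=220.3425
5. ⊥bis P3·P4 via (5.375,46.825): [(5.1107, 47.8406) (10.2701, 28.0134) (11, 28.0439) (11, 47.9076)]  |A|=65.8064
6. canonical 4-gon: [(5.1107, 47.8406) (10.2701, 28.0134) (11, 28.0439) (11, 47.9076)]
7. shoelace: 65.8064

Area of P3's cell: 65.8064 (4 vertices)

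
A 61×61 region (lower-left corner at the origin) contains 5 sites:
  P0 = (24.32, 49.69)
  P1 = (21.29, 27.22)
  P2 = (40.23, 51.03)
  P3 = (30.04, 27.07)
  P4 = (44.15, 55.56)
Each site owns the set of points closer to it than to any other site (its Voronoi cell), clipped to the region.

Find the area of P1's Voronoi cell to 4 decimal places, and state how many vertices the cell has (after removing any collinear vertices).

Area of P1's cell: 1016.1654 (4 vertices)

1. box [0,61]×[0,61]: [(0, 0) (61, 0) (61, 61) (0, 61)]
2. ⊥bis P1·P0 via (22.805,38.455): [(0, 41.5302) (0, 0) (61, 0) (61, 33.3045)]  |A|=2282.4587
3. ⊥bis P1·P2 via (30.76,39.125): [(33.398, 37.0266) (0, 41.5302) (0, 0) (61, 0) (61, 15.0702)]  |A|=2030.8061
4. ⊥bis P1·P3 via (25.665,27.145): [(25.8518, 38.0441) (0, 41.5302) (0, 0) (25.1997, 0)]  |A|=1016.1654
5. ⊥bis P1·P4 via (32.72,41.39): [(25.8518, 38.0441) (0, 41.5302) (0, 0) (25.1997, 0)]  |A|=1016.1654
6. canonical 4-gon: [(25.8518, 38.0441) (0, 41.5302) (0, 0) (25.1997, 0)]
7. shoelace: 1016.1654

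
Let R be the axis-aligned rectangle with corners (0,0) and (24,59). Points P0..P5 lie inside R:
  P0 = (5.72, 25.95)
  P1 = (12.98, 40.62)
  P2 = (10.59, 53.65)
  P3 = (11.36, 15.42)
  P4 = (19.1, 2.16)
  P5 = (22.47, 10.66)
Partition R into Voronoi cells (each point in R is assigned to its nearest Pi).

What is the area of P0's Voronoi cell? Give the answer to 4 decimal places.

Area of P0's cell: 230.6152

1. box [0,24]×[0,59]: [(0, 0) (24, 0) (24, 59) (0, 59)]
2. ⊥bis P0·P1 via (9.35,33.285): [(0, 37.9122) (0, 0) (24, 0) (24, 26.0349)]  |A|=767.3652
3. ⊥bis P0·P2 via (8.155,39.8): [(0, 37.9122) (0, 0) (24, 0) (24, 26.0349)]  |A|=767.3652
4. ⊥bis P0·P3 via (8.54,20.685): [(21.1561, 27.4423) (0, 37.9122) (0, 16.1109)]  |A|=230.6152
5. ⊥bis P0·P4 via (12.41,14.055): [(21.1561, 27.4423) (0, 37.9122) (0, 16.1109)]  |A|=230.6152
6. ⊥bis P0·P5 via (14.095,18.305): [(21.1561, 27.4423) (0, 37.9122) (0, 16.1109)]  |A|=230.6152
7. canonical 3-gon: [(21.1561, 27.4423) (0, 37.9122) (0, 16.1109)]
8. shoelace: 230.6152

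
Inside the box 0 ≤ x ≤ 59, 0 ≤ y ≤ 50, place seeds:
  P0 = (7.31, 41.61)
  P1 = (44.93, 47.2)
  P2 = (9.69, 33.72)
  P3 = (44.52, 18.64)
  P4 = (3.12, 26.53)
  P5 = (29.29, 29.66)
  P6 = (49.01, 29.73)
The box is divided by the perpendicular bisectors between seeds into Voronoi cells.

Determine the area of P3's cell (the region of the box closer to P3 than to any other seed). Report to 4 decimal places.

1. box [0,59]×[0,50]: [(0, 0) (59, 0) (59, 50) (0, 50)]
2. ⊥bis P3·P0 via (25.915,30.125): [(7.3186, 0) (59, 0) (59, 50) (38.184, 50)]  |A|=1812.435
3. ⊥bis P3·P1 via (44.725,32.92): [(27.7904, 33.1631) (7.3186, 0) (59, 0) (59, 32.7151)]  |A|=1367.469
4. ⊥bis P3·P2 via (27.105,26.18): [(30.114, 33.1298) (15.7701, 0) (59, 0) (59, 32.7151)]  |A|=1188.6022
5. ⊥bis P3·P4 via (23.82,22.585): [(30.114, 33.1298) (22.4609, 15.4536) (19.5158, 0) (59, 0) (59, 32.7151)]  |A|=1159.6603
6. ⊥bis P3·P5 via (36.905,24.15): [(43.2659, 32.9409) (19.5462, 0.1595) (19.5158, 0) (59, 0) (59, 32.7151)]  |A|=909.0891
7. ⊥bis P3·P6 via (46.765,24.185): [(39.1586, 27.2646) (19.5462, 0.1595) (19.5158, 0) (59, 0) (59, 19.2314)]  |A|=730.2019
8. canonical 5-gon: [(39.1586, 27.2646) (19.5462, 0.1595) (19.5158, 0) (59, 0) (59, 19.2314)]
9. shoelace: 730.2019

Area of P3's cell: 730.2019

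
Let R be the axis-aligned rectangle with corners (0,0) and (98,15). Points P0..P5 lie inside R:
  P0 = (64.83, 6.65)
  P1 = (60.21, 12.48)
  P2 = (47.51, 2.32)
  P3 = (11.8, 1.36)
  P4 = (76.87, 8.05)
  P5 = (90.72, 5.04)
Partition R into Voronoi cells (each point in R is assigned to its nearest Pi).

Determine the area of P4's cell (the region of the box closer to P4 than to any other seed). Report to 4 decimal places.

1. box [0,98]×[0,15]: [(0, 0) (98, 0) (98, 15) (0, 15)]
2. ⊥bis P4·P0 via (70.85,7.35): [(71.7047, 0) (98, 0) (98, 15) (69.9605, 15)]  |A|=407.5116
3. ⊥bis P4·P1 via (68.54,10.265): [(71.7047, 0) (98, 0) (98, 15) (69.9605, 15)]  |A|=407.5116
4. ⊥bis P4·P2 via (62.19,5.185): [(71.7047, 0) (98, 0) (98, 15) (69.9605, 15)]  |A|=407.5116
5. ⊥bis P4·P3 via (44.335,4.705): [(71.7047, 0) (98, 0) (98, 15) (69.9605, 15)]  |A|=407.5116
6. ⊥bis P4·P5 via (83.795,6.545): [(71.7047, 0) (82.3726, 0) (85.6325, 15) (69.9605, 15)]  |A|=197.5499
7. canonical 4-gon: [(71.7047, 0) (82.3726, 0) (85.6325, 15) (69.9605, 15)]
8. shoelace: 197.5499

Area of P4's cell: 197.5499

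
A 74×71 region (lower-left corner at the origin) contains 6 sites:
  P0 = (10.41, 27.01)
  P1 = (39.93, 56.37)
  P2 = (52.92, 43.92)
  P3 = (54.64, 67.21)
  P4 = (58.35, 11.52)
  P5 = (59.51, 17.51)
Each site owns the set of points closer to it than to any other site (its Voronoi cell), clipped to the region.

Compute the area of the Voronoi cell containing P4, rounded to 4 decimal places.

Area of P4's cell: 671.4127

1. box [0,74]×[0,71]: [(0, 0) (74, 0) (74, 71) (0, 71)]
2. ⊥bis P4·P0 via (34.38,19.265): [(28.1552, 0) (74, 0) (74, 71) (51.0962, 71)]  |A|=2440.5734
3. ⊥bis P4·P1 via (49.14,33.945): [(37.5907, 29.2017) (28.1552, 0) (74, 0) (74, 44.1551)]  |A|=1473.1998
4. ⊥bis P4·P2 via (55.635,27.72): [(36.0514, 24.4379) (28.1552, 0) (74, 0) (74, 30.7978)]  |A|=1144.5425
5. ⊥bis P4·P3 via (56.495,39.365): [(36.0514, 24.4379) (28.1552, 0) (74, 0) (74, 30.7978)]  |A|=1144.5425
6. ⊥bis P4·P5 via (58.93,14.515): [(34.3813, 19.269) (28.1552, 0) (74, 0) (74, 11.5966)]  |A|=671.4127
7. canonical 4-gon: [(34.3813, 19.269) (28.1552, 0) (74, 0) (74, 11.5966)]
8. shoelace: 671.4127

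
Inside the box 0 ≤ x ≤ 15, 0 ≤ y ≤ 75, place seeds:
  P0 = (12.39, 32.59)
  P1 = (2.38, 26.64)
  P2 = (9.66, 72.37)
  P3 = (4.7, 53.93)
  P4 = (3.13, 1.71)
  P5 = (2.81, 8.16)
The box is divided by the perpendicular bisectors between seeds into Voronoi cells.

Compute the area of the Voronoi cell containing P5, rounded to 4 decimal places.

1. box [0,15]×[0,75]: [(0, 0) (15, 0) (15, 75) (0, 75)]
2. ⊥bis P5·P0 via (7.6,20.375): [(0, 23.3553) (0, 0) (15, 0) (15, 17.4732)]  |A|=306.2132
3. ⊥bis P5·P1 via (2.595,17.4): [(14.4813, 17.6766) (0, 17.3396) (0, 0) (15, 0) (15, 17.4732)]  |A|=262.6561
4. ⊥bis P5·P2 via (6.235,40.265): [(14.4813, 17.6766) (0, 17.3396) (0, 0) (15, 0) (15, 17.4732)]  |A|=262.6561
5. ⊥bis P5·P3 via (3.755,31.045): [(14.4813, 17.6766) (0, 17.3396) (0, 0) (15, 0) (15, 17.4732)]  |A|=262.6561
6. ⊥bis P5·P4 via (2.97,4.935): [(14.4813, 17.6766) (0, 17.3396) (0, 4.7877) (15, 5.5318) (15, 17.4732)]  |A|=185.2599
7. canonical 5-gon: [(14.4813, 17.6766) (0, 17.3396) (0, 4.7877) (15, 5.5318) (15, 17.4732)]
8. shoelace: 185.2599

Area of P5's cell: 185.2599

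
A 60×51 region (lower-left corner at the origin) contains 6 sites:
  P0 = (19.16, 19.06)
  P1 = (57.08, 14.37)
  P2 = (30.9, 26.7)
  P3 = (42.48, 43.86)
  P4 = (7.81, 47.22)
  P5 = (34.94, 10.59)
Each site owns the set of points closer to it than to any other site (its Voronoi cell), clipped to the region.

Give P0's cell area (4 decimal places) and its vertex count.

1. box [0,60]×[0,51]: [(0, 0) (60, 0) (60, 51) (0, 51)]
2. ⊥bis P0·P1 via (38.12,16.715): [(0, 0) (36.0527, 0) (42.3604, 51) (0, 51)]  |A|=1999.5336
3. ⊥bis P0·P2 via (25.03,22.88): [(0, 0) (36.0527, 0) (36.6702, 4.9931) (6.7304, 51) (0, 51)]  |A|=1179.9208
4. ⊥bis P0·P3 via (30.82,31.46): [(0, 0) (36.0527, 0) (36.6702, 4.9931) (6.7304, 51) (0, 51)]  |A|=1179.9208
5. ⊥bis P0·P4 via (13.485,33.14): [(0, 27.7048) (0, 0) (36.0527, 0) (36.6702, 4.9931) (17.3416, 34.6944)]  |A|=923.0612
6. ⊥bis P0·P5 via (27.05,14.825): [(0, 27.7048) (0, 0) (19.0926, 0) (28.5063, 17.5381) (17.3416, 34.6944)]  |A|=750.082
7. canonical 5-gon: [(0, 27.7048) (0, 0) (19.0926, 0) (28.5063, 17.5381) (17.3416, 34.6944)]
8. shoelace: 750.082

Area of P0's cell: 750.0820 (5 vertices)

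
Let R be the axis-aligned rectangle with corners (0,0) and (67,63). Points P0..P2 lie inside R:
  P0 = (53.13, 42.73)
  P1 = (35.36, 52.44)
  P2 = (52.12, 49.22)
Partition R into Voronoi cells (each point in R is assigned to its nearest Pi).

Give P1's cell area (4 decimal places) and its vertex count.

Area of P1's cell: 2172.4239 (5 vertices)

1. box [0,67]×[0,63]: [(0, 0) (67, 0) (67, 63) (0, 63)]
2. ⊥bis P1·P0 via (44.245,47.585): [(0, 0) (18.2433, 0) (52.6682, 63) (0, 63)]  |A|=2233.7109
3. ⊥bis P1·P2 via (43.74,50.83): [(0, 0) (18.2433, 0) (42.5046, 44.4) (46.0782, 63) (0, 63)]  |A|=2172.4239
4. canonical 5-gon: [(0, 0) (18.2433, 0) (42.5046, 44.4) (46.0782, 63) (0, 63)]
5. shoelace: 2172.4239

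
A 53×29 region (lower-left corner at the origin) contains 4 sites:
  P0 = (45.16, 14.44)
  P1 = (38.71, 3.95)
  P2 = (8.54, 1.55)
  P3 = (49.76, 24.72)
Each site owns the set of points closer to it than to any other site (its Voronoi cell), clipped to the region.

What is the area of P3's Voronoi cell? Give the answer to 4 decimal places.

Area of P3's cell: 158.2069

1. box [0,53]×[0,29]: [(0, 0) (53, 0) (53, 29) (0, 29)]
2. ⊥bis P3·P0 via (47.46,19.58): [(53, 17.101) (53, 29) (26.4083, 29)]  |A|=158.2069
3. ⊥bis P3·P1 via (44.235,14.335): [(53, 17.101) (53, 29) (26.4083, 29)]  |A|=158.2069
4. ⊥bis P3·P2 via (29.15,13.135): [(53, 17.101) (53, 29) (26.4083, 29)]  |A|=158.2069
5. canonical 3-gon: [(53, 17.101) (53, 29) (26.4083, 29)]
6. shoelace: 158.2069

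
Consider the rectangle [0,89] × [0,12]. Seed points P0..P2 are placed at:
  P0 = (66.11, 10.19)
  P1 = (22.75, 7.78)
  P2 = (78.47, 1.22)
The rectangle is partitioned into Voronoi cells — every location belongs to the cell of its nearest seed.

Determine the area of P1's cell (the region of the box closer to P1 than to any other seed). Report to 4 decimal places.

Area of P1's cell: 535.1509

1. box [0,89]×[0,12]: [(0, 0) (89, 0) (89, 12) (0, 12)]
2. ⊥bis P1·P0 via (44.43,8.985): [(0, 0) (44.9294, 0) (44.2624, 12) (0, 12)]  |A|=535.1509
3. ⊥bis P1·P2 via (50.61,4.5): [(0, 0) (44.9294, 0) (44.2624, 12) (0, 12)]  |A|=535.1509
4. canonical 4-gon: [(0, 0) (44.9294, 0) (44.2624, 12) (0, 12)]
5. shoelace: 535.1509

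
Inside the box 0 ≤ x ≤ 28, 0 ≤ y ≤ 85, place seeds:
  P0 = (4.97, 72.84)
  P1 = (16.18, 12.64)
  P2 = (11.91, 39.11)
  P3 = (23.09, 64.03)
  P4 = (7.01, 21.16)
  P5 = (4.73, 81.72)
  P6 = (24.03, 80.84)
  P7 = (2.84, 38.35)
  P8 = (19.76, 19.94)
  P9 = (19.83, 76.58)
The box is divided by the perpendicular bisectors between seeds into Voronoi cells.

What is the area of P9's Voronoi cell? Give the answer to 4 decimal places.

Area of P9's cell: 149.0626

1. box [0,28]×[0,85]: [(0, 0) (28, 0) (28, 85) (0, 85)]
2. ⊥bis P9·P0 via (12.4,74.71): [(28, 12.7271) (28, 85) (9.8102, 85)]  |A|=657.3151
3. ⊥bis P9·P1 via (18.005,44.61): [(20.0044, 44.4959) (28, 44.0394) (28, 85) (9.8102, 85)]  |A|=532.1341
4. ⊥bis P9·P2 via (15.87,57.845): [(16.6881, 57.6721) (28, 55.2811) (28, 85) (9.8102, 85)]  |A|=416.6329
5. ⊥bis P9·P3 via (21.46,70.305): [(13.9966, 68.3663) (28, 72.0038) (28, 85) (9.8102, 85)]  |A|=242.2772
6. ⊥bis P9·P4 via (13.42,48.87): [(13.9966, 68.3663) (28, 72.0038) (28, 85) (9.8102, 85)]  |A|=242.2772
7. ⊥bis P9·P5 via (12.28,79.15): [(11.7065, 77.4653) (13.9966, 68.3663) (28, 72.0038) (28, 85) (14.2713, 85)]  |A|=225.4706
8. ⊥bis P9·P6 via (21.93,78.71): [(11.7065, 77.4653) (13.9966, 68.3663) (28, 72.0038) (28, 72.7255) (15.5501, 85) (14.2713, 85)]  |A|=149.0626
9. ⊥bis P9·P7 via (11.335,57.465): [(11.7065, 77.4653) (13.9966, 68.3663) (28, 72.0038) (28, 72.7255) (15.5501, 85) (14.2713, 85)]  |A|=149.0626
10. ⊥bis P9·P8 via (19.795,48.26): [(11.7065, 77.4653) (13.9966, 68.3663) (28, 72.0038) (28, 72.7255) (15.5501, 85) (14.2713, 85)]  |A|=149.0626
11. canonical 6-gon: [(11.7065, 77.4653) (13.9966, 68.3663) (28, 72.0038) (28, 72.7255) (15.5501, 85) (14.2713, 85)]
12. shoelace: 149.0626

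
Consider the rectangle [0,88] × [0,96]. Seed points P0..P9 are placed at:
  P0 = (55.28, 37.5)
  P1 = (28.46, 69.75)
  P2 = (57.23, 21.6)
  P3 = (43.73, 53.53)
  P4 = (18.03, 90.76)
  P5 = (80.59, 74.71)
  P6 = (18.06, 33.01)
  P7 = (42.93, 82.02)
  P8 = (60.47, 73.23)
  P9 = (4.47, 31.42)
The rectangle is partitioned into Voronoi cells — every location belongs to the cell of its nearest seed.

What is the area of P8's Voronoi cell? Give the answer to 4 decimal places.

Area of P8's cell: 681.6062

1. box [0,88]×[0,96]: [(0, 0) (88, 0) (88, 96) (0, 96)]
2. ⊥bis P8·P0 via (57.875,55.365): [(0, 63.7717) (88, 50.9892) (88, 96) (0, 96)]  |A|=3398.5223
3. ⊥bis P8·P1 via (44.465,71.49): [(46.031, 57.0854) (88, 50.9892) (88, 96) (41.8004, 96)]  |A|=1843.4495
4. ⊥bis P8·P2 via (58.85,47.415): [(46.031, 57.0854) (88, 50.9892) (88, 96) (41.8004, 96)]  |A|=1843.4495
5. ⊥bis P8·P3 via (52.1,63.38): [(44.6593, 69.7027) (62.2863, 54.7242) (88, 50.9892) (88, 96) (41.8004, 96)]  |A|=1742.5201
6. ⊥bis P8·P4 via (39.25,81.995): [(42.4743, 89.801) (44.6593, 69.7027) (62.2863, 54.7242) (88, 50.9892) (88, 96) (45.0348, 96)]  |A|=1732.495
7. ⊥bis P8·P5 via (70.53,73.97): [(42.4743, 89.801) (44.6593, 69.7027) (62.2863, 54.7242) (72.05, 53.306) (68.9095, 96) (45.0348, 96)]  |A|=966.009
8. ⊥bis P8·P6 via (39.265,53.12): [(42.4743, 89.801) (44.6593, 69.7027) (62.2863, 54.7242) (72.05, 53.306) (68.9095, 96) (45.0348, 96)]  |A|=966.009
9. ⊥bis P8·P7 via (51.7,77.625): [(46.8128, 67.8728) (62.2863, 54.7242) (72.05, 53.306) (68.9095, 96) (60.9085, 96)]  |A|=681.6062
10. ⊥bis P8·P9 via (32.47,52.325): [(46.8128, 67.8728) (62.2863, 54.7242) (72.05, 53.306) (68.9095, 96) (60.9085, 96)]  |A|=681.6062
11. canonical 5-gon: [(46.8128, 67.8728) (62.2863, 54.7242) (72.05, 53.306) (68.9095, 96) (60.9085, 96)]
12. shoelace: 681.6062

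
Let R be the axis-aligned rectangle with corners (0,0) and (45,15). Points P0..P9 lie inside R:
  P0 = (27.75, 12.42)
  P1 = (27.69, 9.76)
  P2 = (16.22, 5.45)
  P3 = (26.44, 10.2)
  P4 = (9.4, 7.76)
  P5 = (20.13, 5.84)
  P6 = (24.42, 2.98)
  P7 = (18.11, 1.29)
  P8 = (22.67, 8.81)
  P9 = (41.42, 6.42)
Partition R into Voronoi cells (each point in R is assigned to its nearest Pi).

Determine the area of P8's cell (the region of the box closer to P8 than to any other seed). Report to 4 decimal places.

1. box [0,45]×[0,15]: [(0, 0) (45, 0) (45, 15) (0, 15)]
2. ⊥bis P8·P0 via (25.21,10.615): [(0, 0) (32.7533, 0) (22.0939, 15) (0, 15)]  |A|=411.3542
3. ⊥bis P8·P1 via (25.18,9.285): [(0, 0) (26.9371, 0) (24.8261, 11.1553) (22.0939, 15) (0, 15)]  |A|=378.9134
4. ⊥bis P8·P2 via (19.445,7.13): [(23.1592, 0) (26.9371, 0) (24.8261, 11.1553) (22.0939, 15) (15.3453, 15)]  |A|=90.1296
5. ⊥bis P8·P3 via (24.555,9.505): [(23.1592, 0) (26.9371, 0) (25.7535, 6.2543) (22.9982, 13.7275) (22.0939, 15) (15.3453, 15)]  |A|=86.8432
6. ⊥bis P8·P4 via (16.035,8.285): [(15.532, 14.6415) (23.1592, 0) (26.9371, 0) (25.7535, 6.2543) (22.9982, 13.7275) (22.0939, 15) (15.5037, 15)]  |A|=86.8148
7. ⊥bis P8·P5 via (21.4,7.325): [(15.532, 14.6415) (17.691, 10.497) (26.3524, 3.0896) (25.7535, 6.2543) (22.9982, 13.7275) (22.0939, 15) (15.5037, 15)]  |A|=55.772
8. ⊥bis P8·P6 via (23.545,5.895): [(15.532, 14.6415) (17.691, 10.497) (23.1949, 5.7899) (25.6527, 6.5277) (22.9982, 13.7275) (22.0939, 15) (15.5037, 15)]  |A|=51.2112
9. ⊥bis P8·P7 via (20.39,5.05): [(15.532, 14.6415) (17.691, 10.497) (23.1949, 5.7899) (25.6527, 6.5277) (22.9982, 13.7275) (22.0939, 15) (15.5037, 15)]  |A|=51.2112
10. ⊥bis P8·P9 via (32.045,7.615): [(15.532, 14.6415) (17.691, 10.497) (23.1949, 5.7899) (25.6527, 6.5277) (22.9982, 13.7275) (22.0939, 15) (15.5037, 15)]  |A|=51.2112
11. canonical 7-gon: [(15.532, 14.6415) (17.691, 10.497) (23.1949, 5.7899) (25.6527, 6.5277) (22.9982, 13.7275) (22.0939, 15) (15.5037, 15)]
12. shoelace: 51.2112

Area of P8's cell: 51.2112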